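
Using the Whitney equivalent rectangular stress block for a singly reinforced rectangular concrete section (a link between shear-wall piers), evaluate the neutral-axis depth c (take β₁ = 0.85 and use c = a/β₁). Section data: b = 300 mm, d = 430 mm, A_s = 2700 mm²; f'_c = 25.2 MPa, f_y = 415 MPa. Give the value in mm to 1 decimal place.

T = A_s f_y = 2700 × 415 = 1120500 N = 1120.5 kN.
Setting C = 0.85 f'_c a b equal to T: a = 1120500/(0.85 × 25.2 × 300) = 174.370 mm.
With β₁ = 0.85, c = a/β₁ = 174.370/0.85 = 205.1 mm.

c ≈ 205.1 mm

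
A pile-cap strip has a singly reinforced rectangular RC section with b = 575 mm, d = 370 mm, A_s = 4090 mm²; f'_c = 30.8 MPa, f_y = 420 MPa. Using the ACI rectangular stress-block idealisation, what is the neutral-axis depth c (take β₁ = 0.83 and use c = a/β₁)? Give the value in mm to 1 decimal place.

c ≈ 137.5 mm

T = A_s f_y = 4090 × 420 = 1717800 N = 1717.8 kN.
Setting C = 0.85 f'_c a b equal to T: a = 1717800/(0.85 × 30.8 × 575) = 114.113 mm.
With β₁ = 0.83, c = a/β₁ = 114.113/0.83 = 137.5 mm.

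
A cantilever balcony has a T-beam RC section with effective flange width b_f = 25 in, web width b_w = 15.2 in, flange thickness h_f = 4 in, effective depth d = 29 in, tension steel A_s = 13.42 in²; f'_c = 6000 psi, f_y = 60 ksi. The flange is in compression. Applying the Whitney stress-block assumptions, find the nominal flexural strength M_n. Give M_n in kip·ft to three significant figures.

Tension: T = A_s f_y = 13.42 × 60 = 805.2 kips.
Try a within the flange: a = T/(0.85 f'_c b_f) = 805.2/(0.85 × 6 × 25) = 6.315 in.
a = 6.315 > h_f = 4 in: the block extends into the web. Split into flange-overhang and web parts.
C_f = 0.85 f'_c (b_f − b_w) h_f = 0.85 × 6 × (25 − 15.2) × 4 = 199.9 kips.
Remaining web compression depth: a_w = (T − C_f)/(0.85 f'_c b_w) = (805.2 − 199.9)/(0.85 × 6 × 15.2) = 7.808 in.
M_n = C_f(d − h_f/2) + (T − C_f)(d − a_w/2) = 199.9 × (29 − 2) + 605.3 × (29 − 3.904) = 5397.3 + 15190.6 = 20587.9 kip·in.
M_n = 20587.9/12 = 1715.66 kip·ft.

M_n ≈ 1720 kip·ft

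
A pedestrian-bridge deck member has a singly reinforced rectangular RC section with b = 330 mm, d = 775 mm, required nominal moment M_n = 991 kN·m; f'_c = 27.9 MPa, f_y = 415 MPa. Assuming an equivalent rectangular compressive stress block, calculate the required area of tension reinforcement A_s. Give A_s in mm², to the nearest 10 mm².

A_s ≈ 3500 mm²

With M_n = 0.85 f'_c a b (d − a/2), solve the quadratic for a:
a = d − √(d² − 2M_n/(0.85 f'_c b)) = 775 − √(775² − 2 × 991×10⁶/(0.85 × 27.9 × 330)) = 185.62 mm.
A_s = 0.85 f'_c a b / f_y = 0.85 × 27.9 × 185.62 × 330 / 415 = 3500.4 mm².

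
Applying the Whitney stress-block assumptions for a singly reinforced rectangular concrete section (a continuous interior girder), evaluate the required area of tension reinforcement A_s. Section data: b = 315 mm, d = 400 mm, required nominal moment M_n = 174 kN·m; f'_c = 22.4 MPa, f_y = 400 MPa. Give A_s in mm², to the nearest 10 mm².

A_s ≈ 1210 mm²

With M_n = 0.85 f'_c a b (d − a/2), solve the quadratic for a:
a = d − √(d² − 2M_n/(0.85 f'_c b)) = 400 − √(400² − 2 × 174×10⁶/(0.85 × 22.4 × 315)) = 80.66 mm.
A_s = 0.85 f'_c a b / f_y = 0.85 × 22.4 × 80.66 × 315 / 400 = 1209.4 mm².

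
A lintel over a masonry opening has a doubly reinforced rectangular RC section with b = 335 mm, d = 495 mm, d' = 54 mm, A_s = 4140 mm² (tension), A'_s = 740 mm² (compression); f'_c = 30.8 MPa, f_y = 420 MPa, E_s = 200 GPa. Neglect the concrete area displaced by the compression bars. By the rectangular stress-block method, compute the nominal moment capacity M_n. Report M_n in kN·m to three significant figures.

Assume both tension and compression steel yield.
Net tension couple steel: A_s − A'_s = 3400 mm².
a = (A_s − A'_s) f_y / (0.85 f'_c b) = 1428000/(0.85 × 30.8 × 335) = 162.82 mm.
c = a/β₁ = 162.82/0.83 = 196.17 mm; ε'_s = 0.003(c − d')/c = 0.0022 ≥ f_y/E_s = 0.0021, so compression steel does yield.
M_n = (A_s − A'_s) f_y (d − a/2) + A'_s f_y (d − d') = [1428000 × (495 − 81.41) + 310800 × (495 − 54)] × 10⁻⁶ = 590.61 + 137.06 = 727.67 kN·m.

M_n ≈ 728 kN·m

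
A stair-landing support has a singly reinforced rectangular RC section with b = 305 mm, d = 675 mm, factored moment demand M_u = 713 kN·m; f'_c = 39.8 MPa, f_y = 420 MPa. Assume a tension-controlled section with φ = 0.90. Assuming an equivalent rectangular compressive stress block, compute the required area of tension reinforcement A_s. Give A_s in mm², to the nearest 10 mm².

M_n = M_u/φ = 713/0.90 = 792.222 kN·m.
With M_n = 0.85 f'_c a b (d − a/2), solve the quadratic for a:
a = d − √(d² − 2M_n/(0.85 f'_c b)) = 675 − √(675² − 2 × 792.222×10⁶/(0.85 × 39.8 × 305)) = 125.39 mm.
A_s = 0.85 f'_c a b / f_y = 0.85 × 39.8 × 125.39 × 305 / 420 = 3080.5 mm².

A_s ≈ 3080 mm²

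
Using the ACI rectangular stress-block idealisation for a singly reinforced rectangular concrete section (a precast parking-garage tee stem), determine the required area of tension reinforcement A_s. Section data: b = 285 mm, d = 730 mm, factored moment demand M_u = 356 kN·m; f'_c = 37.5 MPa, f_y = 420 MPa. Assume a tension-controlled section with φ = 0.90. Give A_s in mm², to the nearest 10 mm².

A_s ≈ 1350 mm²

M_n = M_u/φ = 356/0.90 = 395.556 kN·m.
With M_n = 0.85 f'_c a b (d − a/2), solve the quadratic for a:
a = d − √(d² − 2M_n/(0.85 f'_c b)) = 730 − √(730² − 2 × 395.556×10⁶/(0.85 × 37.5 × 285)) = 62.31 mm.
A_s = 0.85 f'_c a b / f_y = 0.85 × 37.5 × 62.31 × 285 / 420 = 1347.7 mm².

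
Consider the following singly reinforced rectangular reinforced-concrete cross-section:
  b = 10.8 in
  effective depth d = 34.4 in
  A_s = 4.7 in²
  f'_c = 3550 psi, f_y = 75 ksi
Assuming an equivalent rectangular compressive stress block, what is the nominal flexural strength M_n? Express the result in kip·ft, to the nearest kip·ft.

T = A_s f_y = 4.7 × 75 = 352.5 kips.
a = T/(0.85 f'_c b) = 352.5/(0.85 × 3.55 × 10.8) = 10.817 in.
M_n = T(d − a/2) = 352.5 × (34.4 − 5.4085) = 10219.5 kip·in = 10219.5/12 = 851.63 kip·ft.

M_n ≈ 852 kip·ft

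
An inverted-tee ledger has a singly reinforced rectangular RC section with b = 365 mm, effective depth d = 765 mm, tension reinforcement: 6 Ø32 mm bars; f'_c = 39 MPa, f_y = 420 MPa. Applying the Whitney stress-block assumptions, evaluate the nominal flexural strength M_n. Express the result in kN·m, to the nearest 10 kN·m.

A_s = 6 × 804 = 4824 mm².
T = A_s f_y = 4824 × 420 = 2026080 N = 2026.08 kN.
From C = T: a = T/(0.85 f'_c b) = 2026080/(0.85 × 39 × 365) = 167.45 mm.
M_n = T(d − a/2) = 2026.08 kN × (765 − 83.725) mm = 1380.32 kN·m.

M_n ≈ 1380 kN·m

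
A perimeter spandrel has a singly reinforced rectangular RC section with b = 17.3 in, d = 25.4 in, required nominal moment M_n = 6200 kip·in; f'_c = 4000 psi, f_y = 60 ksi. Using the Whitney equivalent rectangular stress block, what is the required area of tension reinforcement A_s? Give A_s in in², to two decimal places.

A_s ≈ 4.47 in²

From M_n = 0.85 f'_c a b (d − a/2):
a = d − √(d² − 2M_n/(0.85 f'_c b)) = 25.4 − √(25.4² − 2 × 6200/(0.85 × 4 × 17.3)) = 4.559 in.
A_s = 0.85 f'_c a b / f_y = 0.85 × 4 × 4.559 × 17.3 / 60 = 4.469 in².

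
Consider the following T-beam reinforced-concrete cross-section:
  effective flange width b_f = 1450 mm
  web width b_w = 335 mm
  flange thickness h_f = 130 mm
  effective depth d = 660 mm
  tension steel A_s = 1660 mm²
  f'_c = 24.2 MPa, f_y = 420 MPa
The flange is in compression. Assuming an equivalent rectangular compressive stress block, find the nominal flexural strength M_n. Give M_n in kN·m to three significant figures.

Tension: T = A_s f_y = 1660 × 420 = 697200 N.
Try a within the flange: a = T/(0.85 f'_c b_f) = 697200/(0.85 × 24.2 × 1450) = 23.38 mm.
Since a = 23.38 ≤ h_f = 130 mm, the stress block lies entirely in the flange; analyse as a rectangular beam of width b_f.
M_n = T(d − a/2) = 697200 × (660 − 11.69) = 452.00 × 10⁶ N·mm.
M_n = 452.00 kN·m.

M_n ≈ 452 kN·m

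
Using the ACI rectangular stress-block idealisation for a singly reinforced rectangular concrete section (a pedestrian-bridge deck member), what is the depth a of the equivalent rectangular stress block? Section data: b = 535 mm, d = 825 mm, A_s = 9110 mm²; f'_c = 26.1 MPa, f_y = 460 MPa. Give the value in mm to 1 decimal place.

a ≈ 353.1 mm

T = A_s f_y = 9110 × 460 = 4190600 N = 4190.6 kN.
Setting C = 0.85 f'_c a b equal to T: a = 4190600/(0.85 × 26.1 × 535) = 353.1 mm.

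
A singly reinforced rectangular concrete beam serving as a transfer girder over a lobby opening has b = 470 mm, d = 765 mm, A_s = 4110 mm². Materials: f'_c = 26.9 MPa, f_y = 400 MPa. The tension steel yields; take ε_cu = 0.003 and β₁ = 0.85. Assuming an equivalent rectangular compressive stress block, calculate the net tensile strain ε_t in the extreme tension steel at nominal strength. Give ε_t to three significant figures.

a = A_s f_y/(0.85 f'_c b) = 152.98 mm.
β₁ = 0.85, so c = a/β₁ = 152.98/0.85 = 179.98 mm.
From the linear strain diagram with ε_cu = 0.003: ε_t = 0.003 (d − c)/c = 0.003 × (765 − 179.98)/179.98 = 0.00975.
Since ε_t ≥ 0.005, the section is tension-controlled.

ε_t ≈ 0.00975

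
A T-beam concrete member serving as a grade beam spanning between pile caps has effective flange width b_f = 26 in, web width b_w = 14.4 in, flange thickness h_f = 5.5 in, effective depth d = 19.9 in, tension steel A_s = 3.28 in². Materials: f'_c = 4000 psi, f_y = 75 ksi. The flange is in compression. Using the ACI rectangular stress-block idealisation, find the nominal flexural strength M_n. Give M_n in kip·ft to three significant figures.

M_n ≈ 379 kip·ft

Tension: T = A_s f_y = 3.28 × 75 = 246 kips.
Try a within the flange: a = T/(0.85 f'_c b_f) = 246/(0.85 × 4 × 26) = 2.783 in.
Since a = 2.783 ≤ h_f = 5.5 in, the stress block lies entirely in the flange; analyse as a rectangular beam of width b_f.
M_n = T(d − a/2) = 246 × (19.9 − 1.3915) = 4553.1 kip·in.
M_n = 4553.1/12 = 379.43 kip·ft.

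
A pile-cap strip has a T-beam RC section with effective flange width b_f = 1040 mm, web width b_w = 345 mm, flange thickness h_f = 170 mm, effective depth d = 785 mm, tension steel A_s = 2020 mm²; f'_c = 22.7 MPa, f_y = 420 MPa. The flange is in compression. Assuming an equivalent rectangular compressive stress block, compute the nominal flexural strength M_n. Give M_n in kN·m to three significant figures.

Tension: T = A_s f_y = 2020 × 420 = 848400 N.
Try a within the flange: a = T/(0.85 f'_c b_f) = 848400/(0.85 × 22.7 × 1040) = 42.28 mm.
Since a = 42.28 ≤ h_f = 170 mm, the stress block lies entirely in the flange; analyse as a rectangular beam of width b_f.
M_n = T(d − a/2) = 848400 × (785 − 21.14) = 648.06 × 10⁶ N·mm.
M_n = 648.06 kN·m.

M_n ≈ 648 kN·m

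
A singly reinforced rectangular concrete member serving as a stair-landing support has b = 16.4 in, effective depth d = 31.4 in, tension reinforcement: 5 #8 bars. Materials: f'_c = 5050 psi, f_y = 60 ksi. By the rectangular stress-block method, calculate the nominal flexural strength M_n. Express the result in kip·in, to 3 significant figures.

M_n ≈ 7040 kip·in

A_s = 5 × 0.79 = 3.95 in².
T = A_s f_y = 3.95 × 60 = 237 kips.
a = T/(0.85 f'_c b) = 237/(0.85 × 5.05 × 16.4) = 3.367 in.
M_n = T(d − a/2) = 237 × (31.4 − 1.6835) = 7042.8 kip·in.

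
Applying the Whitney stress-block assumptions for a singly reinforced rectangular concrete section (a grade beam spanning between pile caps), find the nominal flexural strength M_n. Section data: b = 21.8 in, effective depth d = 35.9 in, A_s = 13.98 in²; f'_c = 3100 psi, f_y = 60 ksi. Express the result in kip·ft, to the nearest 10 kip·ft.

M_n ≈ 2000 kip·ft

T = A_s f_y = 13.98 × 60 = 838.8 kips.
a = T/(0.85 f'_c b) = 838.8/(0.85 × 3.1 × 21.8) = 14.602 in.
M_n = T(d − a/2) = 838.8 × (35.9 − 7.301) = 23988.8 kip·in = 23988.8/12 = 1999.07 kip·ft.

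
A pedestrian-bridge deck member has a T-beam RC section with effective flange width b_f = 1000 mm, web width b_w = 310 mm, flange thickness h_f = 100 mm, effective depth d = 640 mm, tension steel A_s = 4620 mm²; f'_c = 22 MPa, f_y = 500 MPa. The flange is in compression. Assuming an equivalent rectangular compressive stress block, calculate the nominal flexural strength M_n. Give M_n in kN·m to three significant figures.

M_n ≈ 1320 kN·m

Tension: T = A_s f_y = 4620 × 500 = 2310000 N.
Try a within the flange: a = T/(0.85 f'_c b_f) = 2310000/(0.85 × 22 × 1000) = 123.53 mm.
a = 123.53 > h_f = 100 mm: the block extends into the web. Split into flange-overhang and web parts.
C_f = 0.85 f'_c (b_f − b_w) h_f = 0.85 × 22 × (1000 − 310) × 100 = 1290300 N.
Remaining web compression depth: a_w = (T − C_f)/(0.85 f'_c b_w) = (2310000 − 1290300)/(0.85 × 22 × 310) = 175.90 mm.
M_n = C_f(d − h_f/2) + (T − C_f)(d − a_w/2) = 1290300 × (640 − 50) + 1019700 × (640 − 87.95) = 761.28 + 562.93 = 1324.21 × 10⁶ N·mm.
M_n = 1324.21 kN·m.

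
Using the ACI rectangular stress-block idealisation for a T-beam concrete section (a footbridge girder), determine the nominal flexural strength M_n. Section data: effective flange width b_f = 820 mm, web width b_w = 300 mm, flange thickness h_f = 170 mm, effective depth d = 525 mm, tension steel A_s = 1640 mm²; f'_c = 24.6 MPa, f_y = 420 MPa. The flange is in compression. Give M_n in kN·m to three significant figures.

M_n ≈ 348 kN·m

Tension: T = A_s f_y = 1640 × 420 = 688800 N.
Try a within the flange: a = T/(0.85 f'_c b_f) = 688800/(0.85 × 24.6 × 820) = 40.17 mm.
Since a = 40.17 ≤ h_f = 170 mm, the stress block lies entirely in the flange; analyse as a rectangular beam of width b_f.
M_n = T(d − a/2) = 688800 × (525 − 20.085) = 347.79 × 10⁶ N·mm.
M_n = 347.79 kN·m.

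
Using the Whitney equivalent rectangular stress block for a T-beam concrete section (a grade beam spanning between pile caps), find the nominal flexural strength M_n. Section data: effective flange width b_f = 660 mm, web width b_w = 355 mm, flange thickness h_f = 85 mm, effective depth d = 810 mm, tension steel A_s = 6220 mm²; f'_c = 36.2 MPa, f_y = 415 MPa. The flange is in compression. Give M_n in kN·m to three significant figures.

Tension: T = A_s f_y = 6220 × 415 = 2581300 N.
Try a within the flange: a = T/(0.85 f'_c b_f) = 2581300/(0.85 × 36.2 × 660) = 127.11 mm.
a = 127.11 > h_f = 85 mm: the block extends into the web. Split into flange-overhang and web parts.
C_f = 0.85 f'_c (b_f − b_w) h_f = 0.85 × 36.2 × (660 − 355) × 85 = 797712 N.
Remaining web compression depth: a_w = (T − C_f)/(0.85 f'_c b_w) = (2581300 − 797712)/(0.85 × 36.2 × 355) = 163.28 mm.
M_n = C_f(d − h_f/2) + (T − C_f)(d − a_w/2) = 797712 × (810 − 42.5) + 1783588 × (810 − 81.64) = 612.24 + 1299.09 = 1911.33 × 10⁶ N·mm.
M_n = 1911.33 kN·m.

M_n ≈ 1910 kN·m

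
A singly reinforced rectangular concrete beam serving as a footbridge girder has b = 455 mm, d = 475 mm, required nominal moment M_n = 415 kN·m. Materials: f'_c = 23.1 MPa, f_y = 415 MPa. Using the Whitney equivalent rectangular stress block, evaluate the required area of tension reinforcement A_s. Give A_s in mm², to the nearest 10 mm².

With M_n = 0.85 f'_c a b (d − a/2), solve the quadratic for a:
a = d − √(d² − 2M_n/(0.85 f'_c b)) = 475 − √(475² − 2 × 415×10⁶/(0.85 × 23.1 × 455)) = 110.69 mm.
A_s = 0.85 f'_c a b / f_y = 0.85 × 23.1 × 110.69 × 455 / 415 = 2382.9 mm².

A_s ≈ 2380 mm²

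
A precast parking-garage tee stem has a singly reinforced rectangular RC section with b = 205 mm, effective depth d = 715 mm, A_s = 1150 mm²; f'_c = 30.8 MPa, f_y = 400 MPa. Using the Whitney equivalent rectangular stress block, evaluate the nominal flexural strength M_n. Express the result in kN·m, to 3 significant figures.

T = A_s f_y = 1150 × 400 = 460000 N = 460 kN.
From C = T: a = T/(0.85 f'_c b) = 460000/(0.85 × 30.8 × 205) = 85.71 mm.
M_n = T(d − a/2) = 460 kN × (715 − 42.855) mm = 309.19 kN·m.

M_n ≈ 309 kN·m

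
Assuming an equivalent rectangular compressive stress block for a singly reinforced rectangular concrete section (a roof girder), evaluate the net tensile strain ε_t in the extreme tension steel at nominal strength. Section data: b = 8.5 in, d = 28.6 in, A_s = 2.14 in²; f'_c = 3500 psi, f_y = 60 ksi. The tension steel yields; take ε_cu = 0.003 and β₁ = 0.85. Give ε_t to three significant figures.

ε_t ≈ 0.0114

a = A_s f_y/(0.85 f'_c b) = 5.078 in.
β₁ = 0.85, so c = a/β₁ = 5.078/0.85 = 5.974 in.
From the linear strain diagram with ε_cu = 0.003: ε_t = 0.003 (d − c)/c = 0.003 × (28.6 − 5.974)/5.974 = 0.0114.
Since ε_t ≥ 0.005, the section is tension-controlled.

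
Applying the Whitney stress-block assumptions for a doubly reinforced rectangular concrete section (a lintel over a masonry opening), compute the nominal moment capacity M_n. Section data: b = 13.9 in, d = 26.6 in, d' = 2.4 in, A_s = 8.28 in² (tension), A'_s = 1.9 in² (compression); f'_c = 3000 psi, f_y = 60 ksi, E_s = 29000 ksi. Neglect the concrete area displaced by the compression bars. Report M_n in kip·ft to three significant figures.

Assume both steels yield.
a = (A_s − A'_s) f_y/(0.85 f'_c b) = (8.28 − 1.9) × 60/(0.85 × 3 × 13.9) = 10.800 in.
c = a/β₁ = 10.800/0.85 = 12.706 in; ε'_s = 0.003(c − d')/c = 0.0024 ≥ ε_y = 0.0021, so the compression steel yields.
M_n = (A_s − A'_s) f_y (d − a/2) + A'_s f_y (d − d') = 382.8 × (26.6 − 5.4) + 114 × (26.6 − 2.4) = 8115.4 + 2758.8 = 10874.2 kip·in = 10874.2/12 = 906.18 kip·ft.

M_n ≈ 906 kip·ft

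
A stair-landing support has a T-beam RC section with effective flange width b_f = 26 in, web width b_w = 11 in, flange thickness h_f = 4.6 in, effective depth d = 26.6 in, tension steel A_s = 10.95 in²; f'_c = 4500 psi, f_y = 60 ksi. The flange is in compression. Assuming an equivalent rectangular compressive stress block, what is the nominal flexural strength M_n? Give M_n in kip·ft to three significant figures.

Tension: T = A_s f_y = 10.95 × 60 = 657 kips.
Try a within the flange: a = T/(0.85 f'_c b_f) = 657/(0.85 × 4.5 × 26) = 6.606 in.
a = 6.606 > h_f = 4.6 in: the block extends into the web. Split into flange-overhang and web parts.
C_f = 0.85 f'_c (b_f − b_w) h_f = 0.85 × 4.5 × (26 − 11) × 4.6 = 263.9 kips.
Remaining web compression depth: a_w = (T − C_f)/(0.85 f'_c b_w) = (657 − 263.9)/(0.85 × 4.5 × 11) = 9.343 in.
M_n = C_f(d − h_f/2) + (T − C_f)(d − a_w/2) = 263.9 × (26.6 − 2.3) + 393.1 × (26.6 − 4.6715) = 6412.8 + 8620.1 = 15032.9 kip·in.
M_n = 15032.9/12 = 1252.74 kip·ft.

M_n ≈ 1250 kip·ft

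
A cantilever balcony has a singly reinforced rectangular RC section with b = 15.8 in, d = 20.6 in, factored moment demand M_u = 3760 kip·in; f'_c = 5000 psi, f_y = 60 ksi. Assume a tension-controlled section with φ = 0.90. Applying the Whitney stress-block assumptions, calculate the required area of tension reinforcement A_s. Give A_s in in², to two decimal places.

M_n = M_u/φ = 3760/0.90 = 4177.78 kip·in.
From M_n = 0.85 f'_c a b (d − a/2):
a = d − √(d² − 2M_n/(0.85 f'_c b)) = 20.6 − √(20.6² − 2 × 4177.78/(0.85 × 5 × 15.8)) = 3.282 in.
A_s = 0.85 f'_c a b / f_y = 0.85 × 5 × 3.282 × 15.8 / 60 = 3.673 in².

A_s ≈ 3.67 in²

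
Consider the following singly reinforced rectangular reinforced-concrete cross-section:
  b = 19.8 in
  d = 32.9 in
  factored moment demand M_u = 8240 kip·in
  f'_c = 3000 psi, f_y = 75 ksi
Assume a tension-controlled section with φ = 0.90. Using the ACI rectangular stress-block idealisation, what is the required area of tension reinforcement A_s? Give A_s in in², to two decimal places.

A_s ≈ 4.09 in²

M_n = M_u/φ = 8240/0.90 = 9155.56 kip·in.
From M_n = 0.85 f'_c a b (d − a/2):
a = d − √(d² − 2M_n/(0.85 f'_c b)) = 32.9 − √(32.9² − 2 × 9155.56/(0.85 × 3 × 19.8)) = 6.072 in.
A_s = 0.85 f'_c a b / f_y = 0.85 × 3 × 6.072 × 19.8 / 75 = 4.088 in².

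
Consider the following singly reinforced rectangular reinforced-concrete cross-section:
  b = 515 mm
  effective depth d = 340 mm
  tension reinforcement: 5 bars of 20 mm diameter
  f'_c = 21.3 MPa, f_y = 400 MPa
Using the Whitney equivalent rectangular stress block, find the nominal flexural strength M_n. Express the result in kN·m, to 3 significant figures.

M_n ≈ 192 kN·m

A_s = 5 × 314 = 1570 mm².
T = A_s f_y = 1570 × 400 = 628000 N = 628 kN.
From C = T: a = T/(0.85 f'_c b) = 628000/(0.85 × 21.3 × 515) = 67.35 mm.
M_n = T(d − a/2) = 628 kN × (340 − 33.675) mm = 192.37 kN·m.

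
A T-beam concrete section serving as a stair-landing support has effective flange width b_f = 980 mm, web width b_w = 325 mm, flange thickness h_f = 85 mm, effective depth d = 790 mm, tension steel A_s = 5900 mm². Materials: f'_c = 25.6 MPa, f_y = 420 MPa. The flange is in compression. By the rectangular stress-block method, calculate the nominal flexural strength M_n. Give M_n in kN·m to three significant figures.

Tension: T = A_s f_y = 5900 × 420 = 2478000 N.
Try a within the flange: a = T/(0.85 f'_c b_f) = 2478000/(0.85 × 25.6 × 980) = 116.20 mm.
a = 116.20 > h_f = 85 mm: the block extends into the web. Split into flange-overhang and web parts.
C_f = 0.85 f'_c (b_f − b_w) h_f = 0.85 × 25.6 × (980 − 325) × 85 = 1211488 N.
Remaining web compression depth: a_w = (T − C_f)/(0.85 f'_c b_w) = (2478000 − 1211488)/(0.85 × 25.6 × 325) = 179.09 mm.
M_n = C_f(d − h_f/2) + (T − C_f)(d − a_w/2) = 1211488 × (790 − 42.5) + 1266512 × (790 − 89.545) = 905.59 + 887.13 = 1792.72 × 10⁶ N·mm.
M_n = 1792.72 kN·m.

M_n ≈ 1790 kN·m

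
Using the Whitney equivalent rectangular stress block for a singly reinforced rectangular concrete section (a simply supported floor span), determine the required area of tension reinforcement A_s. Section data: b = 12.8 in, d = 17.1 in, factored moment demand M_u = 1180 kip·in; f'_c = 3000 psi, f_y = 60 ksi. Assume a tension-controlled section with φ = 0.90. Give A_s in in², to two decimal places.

M_n = M_u/φ = 1180/0.90 = 1311.11 kip·in.
From M_n = 0.85 f'_c a b (d − a/2):
a = d − √(d² − 2M_n/(0.85 f'_c b)) = 17.1 − √(17.1² − 2 × 1311.11/(0.85 × 3 × 12.8)) = 2.537 in.
A_s = 0.85 f'_c a b / f_y = 0.85 × 3 × 2.537 × 12.8 / 60 = 1.380 in².

A_s ≈ 1.38 in²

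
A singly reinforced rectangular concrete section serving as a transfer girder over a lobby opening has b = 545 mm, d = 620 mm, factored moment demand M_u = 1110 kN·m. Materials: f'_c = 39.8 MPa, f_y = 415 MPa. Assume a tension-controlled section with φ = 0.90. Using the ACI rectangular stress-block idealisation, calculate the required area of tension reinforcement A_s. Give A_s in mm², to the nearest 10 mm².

A_s ≈ 5300 mm²

M_n = M_u/φ = 1110/0.90 = 1233.33 kN·m.
With M_n = 0.85 f'_c a b (d − a/2), solve the quadratic for a:
a = d − √(d² − 2M_n/(0.85 f'_c b)) = 620 − √(620² − 2 × 1233.33×10⁶/(0.85 × 39.8 × 545)) = 119.39 mm.
A_s = 0.85 f'_c a b / f_y = 0.85 × 39.8 × 119.39 × 545 / 415 = 5304.2 mm².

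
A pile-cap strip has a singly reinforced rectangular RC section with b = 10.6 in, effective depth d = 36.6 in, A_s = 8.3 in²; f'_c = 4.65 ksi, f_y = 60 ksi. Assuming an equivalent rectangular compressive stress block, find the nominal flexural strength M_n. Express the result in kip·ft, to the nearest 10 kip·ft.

T = A_s f_y = 8.3 × 60 = 498 kips.
a = T/(0.85 f'_c b) = 498/(0.85 × 4.65 × 10.6) = 11.886 in.
M_n = T(d − a/2) = 498 × (36.6 − 5.943) = 15267.2 kip·in = 15267.2/12 = 1272.27 kip·ft.

M_n ≈ 1270 kip·ft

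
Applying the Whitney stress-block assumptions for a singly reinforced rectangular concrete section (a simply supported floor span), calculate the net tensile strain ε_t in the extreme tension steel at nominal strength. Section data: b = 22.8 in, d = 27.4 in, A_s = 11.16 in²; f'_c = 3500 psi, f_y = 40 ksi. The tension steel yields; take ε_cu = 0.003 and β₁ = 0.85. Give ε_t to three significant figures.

ε_t ≈ 0.00762

a = A_s f_y/(0.85 f'_c b) = 6.581 in.
β₁ = 0.85, so c = a/β₁ = 6.581/0.85 = 7.742 in.
From the linear strain diagram with ε_cu = 0.003: ε_t = 0.003 (d − c)/c = 0.003 × (27.4 − 7.742)/7.742 = 0.00762.
Since ε_t ≥ 0.005, the section is tension-controlled.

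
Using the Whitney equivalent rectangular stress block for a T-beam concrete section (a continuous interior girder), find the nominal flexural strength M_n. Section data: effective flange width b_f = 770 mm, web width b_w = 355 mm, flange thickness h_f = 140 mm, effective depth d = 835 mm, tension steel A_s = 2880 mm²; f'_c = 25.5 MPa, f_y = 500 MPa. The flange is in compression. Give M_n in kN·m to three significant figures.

Tension: T = A_s f_y = 2880 × 500 = 1440000 N.
Try a within the flange: a = T/(0.85 f'_c b_f) = 1440000/(0.85 × 25.5 × 770) = 86.28 mm.
Since a = 86.28 ≤ h_f = 140 mm, the stress block lies entirely in the flange; analyse as a rectangular beam of width b_f.
M_n = T(d − a/2) = 1440000 × (835 − 43.14) = 1140.28 × 10⁶ N·mm.
M_n = 1140.28 kN·m.

M_n ≈ 1140 kN·m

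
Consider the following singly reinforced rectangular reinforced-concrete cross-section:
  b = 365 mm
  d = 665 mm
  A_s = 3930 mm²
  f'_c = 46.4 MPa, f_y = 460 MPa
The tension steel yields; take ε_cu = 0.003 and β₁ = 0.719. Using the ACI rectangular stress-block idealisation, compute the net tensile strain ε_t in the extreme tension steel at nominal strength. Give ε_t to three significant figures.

ε_t ≈ 0.00842

a = A_s f_y/(0.85 f'_c b) = 125.58 mm.
β₁ = 0.719, so c = a/β₁ = 125.58/0.719 = 174.66 mm.
From the linear strain diagram with ε_cu = 0.003: ε_t = 0.003 (d − c)/c = 0.003 × (665 − 174.66)/174.66 = 0.00842.
Since ε_t ≥ 0.005, the section is tension-controlled.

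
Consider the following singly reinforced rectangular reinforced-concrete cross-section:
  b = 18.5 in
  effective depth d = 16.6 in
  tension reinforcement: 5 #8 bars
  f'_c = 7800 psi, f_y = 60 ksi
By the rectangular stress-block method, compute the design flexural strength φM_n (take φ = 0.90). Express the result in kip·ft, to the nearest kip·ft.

φM_n ≈ 278 kip·ft

A_s = 5 × 0.79 = 3.95 in².
T = A_s f_y = 3.95 × 60 = 237 kips.
a = T/(0.85 f'_c b) = 237/(0.85 × 7.8 × 18.5) = 1.932 in.
M_n = T(d − a/2) = 237 × (16.6 − 0.966) = 3705.3 kip·in = 3705.3/12 = 308.78 kip·ft.
φM_n = 0.90 × 308.78 = 277.90 kip·ft.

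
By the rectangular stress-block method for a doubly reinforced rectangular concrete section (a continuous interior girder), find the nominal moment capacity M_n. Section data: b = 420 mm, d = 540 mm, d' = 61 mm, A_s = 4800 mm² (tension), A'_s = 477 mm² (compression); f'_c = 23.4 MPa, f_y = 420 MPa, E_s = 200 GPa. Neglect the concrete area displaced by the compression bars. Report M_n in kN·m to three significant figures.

Assume both tension and compression steel yield.
Net tension couple steel: A_s − A'_s = 4323 mm².
a = (A_s − A'_s) f_y / (0.85 f'_c b) = 1815660/(0.85 × 23.4 × 420) = 217.35 mm.
c = a/β₁ = 217.35/0.85 = 255.71 mm; ε'_s = 0.003(c − d')/c = 0.0023 ≥ f_y/E_s = 0.0021, so compression steel does yield.
M_n = (A_s − A'_s) f_y (d − a/2) + A'_s f_y (d − d') = [1815660 × (540 − 108.675) + 200340 × (540 − 61)] × 10⁻⁶ = 783.14 + 95.96 = 879.10 kN·m.

M_n ≈ 879 kN·m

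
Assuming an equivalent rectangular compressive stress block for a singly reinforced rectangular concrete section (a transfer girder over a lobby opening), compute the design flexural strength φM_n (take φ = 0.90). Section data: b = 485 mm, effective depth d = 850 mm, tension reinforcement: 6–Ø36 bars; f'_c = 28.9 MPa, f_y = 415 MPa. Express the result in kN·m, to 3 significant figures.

φM_n ≈ 1700 kN·m

A_s = 6 × 1018 = 6108 mm².
T = A_s f_y = 6108 × 415 = 2534820 N = 2534.82 kN.
From C = T: a = T/(0.85 f'_c b) = 2534820/(0.85 × 28.9 × 485) = 212.76 mm.
M_n = T(d − a/2) = 2534.82 kN × (850 − 106.38) mm = 1884.94 kN·m.
φM_n = 0.90 × 1884.94 = 1696.45 kN·m.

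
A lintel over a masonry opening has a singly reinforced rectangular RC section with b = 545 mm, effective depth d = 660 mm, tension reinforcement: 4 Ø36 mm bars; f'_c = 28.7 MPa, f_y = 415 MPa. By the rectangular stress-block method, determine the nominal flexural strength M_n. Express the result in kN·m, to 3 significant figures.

A_s = 4 × 1018 = 4072 mm².
T = A_s f_y = 4072 × 415 = 1689880 N = 1689.88 kN.
From C = T: a = T/(0.85 f'_c b) = 1689880/(0.85 × 28.7 × 545) = 127.10 mm.
M_n = T(d − a/2) = 1689.88 kN × (660 − 63.55) mm = 1007.93 kN·m.

M_n ≈ 1010 kN·m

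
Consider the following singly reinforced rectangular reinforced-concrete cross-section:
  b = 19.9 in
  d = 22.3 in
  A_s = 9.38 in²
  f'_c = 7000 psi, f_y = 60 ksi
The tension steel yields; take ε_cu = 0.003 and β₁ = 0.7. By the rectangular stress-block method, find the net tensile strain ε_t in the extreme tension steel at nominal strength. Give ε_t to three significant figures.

a = A_s f_y/(0.85 f'_c b) = 4.753 in.
β₁ = 0.7, so c = a/β₁ = 4.753/0.7 = 6.790 in.
From the linear strain diagram with ε_cu = 0.003: ε_t = 0.003 (d − c)/c = 0.003 × (22.3 − 6.790)/6.790 = 0.00685.
Since ε_t ≥ 0.005, the section is tension-controlled.

ε_t ≈ 0.00685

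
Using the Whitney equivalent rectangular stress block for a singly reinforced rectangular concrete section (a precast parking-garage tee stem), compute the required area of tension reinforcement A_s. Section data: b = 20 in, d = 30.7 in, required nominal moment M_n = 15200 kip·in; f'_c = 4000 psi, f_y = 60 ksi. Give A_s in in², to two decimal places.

A_s ≈ 9.57 in²

From M_n = 0.85 f'_c a b (d − a/2):
a = d − √(d² − 2M_n/(0.85 f'_c b)) = 30.7 − √(30.7² − 2 × 15200/(0.85 × 4 × 20)) = 8.442 in.
A_s = 0.85 f'_c a b / f_y = 0.85 × 4 × 8.442 × 20 / 60 = 9.568 in².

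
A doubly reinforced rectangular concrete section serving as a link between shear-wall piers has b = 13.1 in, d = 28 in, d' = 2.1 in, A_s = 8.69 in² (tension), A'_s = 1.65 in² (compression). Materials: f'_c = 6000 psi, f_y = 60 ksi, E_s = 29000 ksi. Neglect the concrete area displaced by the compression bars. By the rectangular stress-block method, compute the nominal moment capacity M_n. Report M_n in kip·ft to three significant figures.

M_n ≈ 1090 kip·ft

Assume both steels yield.
a = (A_s − A'_s) f_y/(0.85 f'_c b) = (8.69 − 1.65) × 60/(0.85 × 6 × 13.1) = 6.322 in.
c = a/β₁ = 6.322/0.75 = 8.429 in; ε'_s = 0.003(c − d')/c = 0.0023 ≥ ε_y = 0.0021, so the compression steel yields.
M_n = (A_s − A'_s) f_y (d − a/2) + A'_s f_y (d − d') = 422.4 × (28 − 3.161) + 99 × (28 − 2.1) = 10492.0 + 2564.1 = 13056.1 kip·in = 13056.1/12 = 1088.01 kip·ft.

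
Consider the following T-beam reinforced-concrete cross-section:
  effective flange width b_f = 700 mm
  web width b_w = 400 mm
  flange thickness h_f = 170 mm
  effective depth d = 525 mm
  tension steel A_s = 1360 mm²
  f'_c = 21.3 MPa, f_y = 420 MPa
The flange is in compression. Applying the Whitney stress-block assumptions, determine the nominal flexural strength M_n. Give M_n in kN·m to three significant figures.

M_n ≈ 287 kN·m

Tension: T = A_s f_y = 1360 × 420 = 571200 N.
Try a within the flange: a = T/(0.85 f'_c b_f) = 571200/(0.85 × 21.3 × 700) = 45.07 mm.
Since a = 45.07 ≤ h_f = 170 mm, the stress block lies entirely in the flange; analyse as a rectangular beam of width b_f.
M_n = T(d − a/2) = 571200 × (525 − 22.535) = 287.01 × 10⁶ N·mm.
M_n = 287.01 kN·m.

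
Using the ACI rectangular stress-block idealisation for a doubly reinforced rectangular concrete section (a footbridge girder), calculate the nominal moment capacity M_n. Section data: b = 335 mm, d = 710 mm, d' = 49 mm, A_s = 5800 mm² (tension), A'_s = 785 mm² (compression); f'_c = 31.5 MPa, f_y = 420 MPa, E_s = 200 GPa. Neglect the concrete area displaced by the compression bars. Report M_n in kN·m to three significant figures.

Assume both tension and compression steel yield.
Net tension couple steel: A_s − A'_s = 5015 mm².
a = (A_s − A'_s) f_y / (0.85 f'_c b) = 2106300/(0.85 × 31.5 × 335) = 234.83 mm.
c = a/β₁ = 234.83/0.825 = 284.64 mm; ε'_s = 0.003(c − d')/c = 0.0025 ≥ f_y/E_s = 0.0021, so compression steel does yield.
M_n = (A_s − A'_s) f_y (d − a/2) + A'_s f_y (d − d') = [2106300 × (710 − 117.415) + 329700 × (710 − 49)] × 10⁻⁶ = 1248.16 + 217.93 = 1466.09 kN·m.

M_n ≈ 1470 kN·m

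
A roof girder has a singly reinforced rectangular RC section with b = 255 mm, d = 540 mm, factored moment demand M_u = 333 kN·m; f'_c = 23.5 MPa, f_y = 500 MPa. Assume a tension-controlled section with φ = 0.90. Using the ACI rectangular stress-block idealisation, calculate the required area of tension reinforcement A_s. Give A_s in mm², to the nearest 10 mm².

M_n = M_u/φ = 333/0.90 = 370 kN·m.
With M_n = 0.85 f'_c a b (d − a/2), solve the quadratic for a:
a = d − √(d² − 2M_n/(0.85 f'_c b)) = 540 − √(540² − 2 × 370×10⁶/(0.85 × 23.5 × 255)) = 157.48 mm.
A_s = 0.85 f'_c a b / f_y = 0.85 × 23.5 × 157.48 × 255 / 500 = 1604.3 mm².

A_s ≈ 1600 mm²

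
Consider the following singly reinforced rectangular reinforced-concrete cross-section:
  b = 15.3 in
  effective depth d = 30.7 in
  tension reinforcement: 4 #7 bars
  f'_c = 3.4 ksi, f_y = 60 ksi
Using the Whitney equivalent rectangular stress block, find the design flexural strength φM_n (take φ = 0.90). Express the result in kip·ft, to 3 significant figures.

A_s = 4 × 0.6 = 2.4 in².
T = A_s f_y = 2.4 × 60 = 144 kips.
a = T/(0.85 f'_c b) = 144/(0.85 × 3.4 × 15.3) = 3.257 in.
M_n = T(d − a/2) = 144 × (30.7 − 1.6285) = 4186.3 kip·in = 4186.3/12 = 348.86 kip·ft.
φM_n = 0.90 × 348.86 = 313.97 kip·ft.

φM_n ≈ 314 kip·ft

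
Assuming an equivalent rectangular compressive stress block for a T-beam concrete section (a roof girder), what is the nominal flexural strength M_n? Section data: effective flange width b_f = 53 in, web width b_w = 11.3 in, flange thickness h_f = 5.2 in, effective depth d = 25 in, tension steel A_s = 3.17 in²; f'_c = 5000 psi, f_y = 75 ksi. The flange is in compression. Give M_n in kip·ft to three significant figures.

Tension: T = A_s f_y = 3.17 × 75 = 237.75 kips.
Try a within the flange: a = T/(0.85 f'_c b_f) = 237.75/(0.85 × 5 × 53) = 1.055 in.
Since a = 1.055 ≤ h_f = 5.2 in, the stress block lies entirely in the flange; analyse as a rectangular beam of width b_f.
M_n = T(d − a/2) = 237.75 × (25 − 0.5275) = 5818.3 kip·in.
M_n = 5818.3/12 = 484.86 kip·ft.

M_n ≈ 485 kip·ft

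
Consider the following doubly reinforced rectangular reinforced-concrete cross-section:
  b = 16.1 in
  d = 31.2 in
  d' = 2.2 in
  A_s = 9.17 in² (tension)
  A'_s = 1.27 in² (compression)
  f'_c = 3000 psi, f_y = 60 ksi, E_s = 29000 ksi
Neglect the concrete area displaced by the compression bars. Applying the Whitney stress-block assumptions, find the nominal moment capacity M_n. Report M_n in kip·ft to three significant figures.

M_n ≈ 1190 kip·ft

Assume both steels yield.
a = (A_s − A'_s) f_y/(0.85 f'_c b) = (9.17 − 1.27) × 60/(0.85 × 3 × 16.1) = 11.545 in.
c = a/β₁ = 11.545/0.85 = 13.582 in; ε'_s = 0.003(c − d')/c = 0.0025 ≥ ε_y = 0.0021, so the compression steel yields.
M_n = (A_s − A'_s) f_y (d − a/2) + A'_s f_y (d − d') = 474 × (31.2 − 5.7725) + 76.2 × (31.2 − 2.2) = 12052.6 + 2209.8 = 14262.4 kip·in = 14262.4/12 = 1188.53 kip·ft.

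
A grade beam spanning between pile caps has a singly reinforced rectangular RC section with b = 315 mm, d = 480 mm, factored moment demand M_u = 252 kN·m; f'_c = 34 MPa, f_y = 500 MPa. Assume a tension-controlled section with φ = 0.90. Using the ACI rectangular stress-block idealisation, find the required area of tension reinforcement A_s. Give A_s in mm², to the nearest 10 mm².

M_n = M_u/φ = 252/0.90 = 280 kN·m.
With M_n = 0.85 f'_c a b (d − a/2), solve the quadratic for a:
a = d − √(d² − 2M_n/(0.85 f'_c b)) = 480 − √(480² − 2 × 280×10⁶/(0.85 × 34 × 315)) = 69.04 mm.
A_s = 0.85 f'_c a b / f_y = 0.85 × 34 × 69.04 × 315 / 500 = 1257.0 mm².

A_s ≈ 1260 mm²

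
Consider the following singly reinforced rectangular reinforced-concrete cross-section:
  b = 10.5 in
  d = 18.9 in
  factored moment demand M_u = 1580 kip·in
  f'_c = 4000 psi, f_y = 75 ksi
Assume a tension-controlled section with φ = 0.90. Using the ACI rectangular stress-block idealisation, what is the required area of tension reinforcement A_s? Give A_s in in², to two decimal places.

M_n = M_u/φ = 1580/0.90 = 1755.56 kip·in.
From M_n = 0.85 f'_c a b (d − a/2):
a = d − √(d² − 2M_n/(0.85 f'_c b)) = 18.9 − √(18.9² − 2 × 1755.56/(0.85 × 4 × 10.5)) = 2.811 in.
A_s = 0.85 f'_c a b / f_y = 0.85 × 4 × 2.811 × 10.5 / 75 = 1.338 in².

A_s ≈ 1.34 in²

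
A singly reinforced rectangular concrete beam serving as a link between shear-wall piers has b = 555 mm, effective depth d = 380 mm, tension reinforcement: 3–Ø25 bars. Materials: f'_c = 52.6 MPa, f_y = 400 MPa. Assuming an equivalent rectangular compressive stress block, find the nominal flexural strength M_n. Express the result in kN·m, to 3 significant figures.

A_s = 3 × 491 = 1473 mm².
T = A_s f_y = 1473 × 400 = 589200 N = 589.2 kN.
From C = T: a = T/(0.85 f'_c b) = 589200/(0.85 × 52.6 × 555) = 23.74 mm.
M_n = T(d − a/2) = 589.2 kN × (380 − 11.87) mm = 216.90 kN·m.

M_n ≈ 217 kN·m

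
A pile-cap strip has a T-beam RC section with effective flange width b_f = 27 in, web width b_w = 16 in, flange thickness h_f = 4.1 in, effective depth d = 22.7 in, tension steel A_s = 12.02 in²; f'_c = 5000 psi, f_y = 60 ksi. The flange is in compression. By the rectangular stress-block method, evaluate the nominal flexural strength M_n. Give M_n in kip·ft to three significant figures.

M_n ≈ 1160 kip·ft

Tension: T = A_s f_y = 12.02 × 60 = 721.2 kips.
Try a within the flange: a = T/(0.85 f'_c b_f) = 721.2/(0.85 × 5 × 27) = 6.285 in.
a = 6.285 > h_f = 4.1 in: the block extends into the web. Split into flange-overhang and web parts.
C_f = 0.85 f'_c (b_f − b_w) h_f = 0.85 × 5 × (27 − 16) × 4.1 = 191.7 kips.
Remaining web compression depth: a_w = (T − C_f)/(0.85 f'_c b_w) = (721.2 − 191.7)/(0.85 × 5 × 16) = 7.787 in.
M_n = C_f(d − h_f/2) + (T − C_f)(d − a_w/2) = 191.7 × (22.7 − 2.05) + 529.5 × (22.7 − 3.8935) = 3958.6 + 9958.0 = 13916.6 kip·in.
M_n = 13916.6/12 = 1159.72 kip·ft.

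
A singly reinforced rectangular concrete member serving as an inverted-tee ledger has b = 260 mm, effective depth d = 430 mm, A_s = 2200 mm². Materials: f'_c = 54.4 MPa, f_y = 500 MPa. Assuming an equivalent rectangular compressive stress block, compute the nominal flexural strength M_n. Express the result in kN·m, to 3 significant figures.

T = A_s f_y = 2200 × 500 = 1100000 N = 1100 kN.
From C = T: a = T/(0.85 f'_c b) = 1100000/(0.85 × 54.4 × 260) = 91.50 mm.
M_n = T(d − a/2) = 1100 kN × (430 − 45.75) mm = 422.68 kN·m.

M_n ≈ 423 kN·m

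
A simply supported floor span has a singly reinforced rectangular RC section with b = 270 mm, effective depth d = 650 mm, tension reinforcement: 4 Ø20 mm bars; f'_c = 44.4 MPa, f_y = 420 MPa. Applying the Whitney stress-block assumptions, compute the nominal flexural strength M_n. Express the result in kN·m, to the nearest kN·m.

A_s = 4 × 314 = 1256 mm².
T = A_s f_y = 1256 × 420 = 527520 N = 527.52 kN.
From C = T: a = T/(0.85 f'_c b) = 527520/(0.85 × 44.4 × 270) = 51.77 mm.
M_n = T(d − a/2) = 527.52 kN × (650 − 25.885) mm = 329.23 kN·m.

M_n ≈ 329 kN·m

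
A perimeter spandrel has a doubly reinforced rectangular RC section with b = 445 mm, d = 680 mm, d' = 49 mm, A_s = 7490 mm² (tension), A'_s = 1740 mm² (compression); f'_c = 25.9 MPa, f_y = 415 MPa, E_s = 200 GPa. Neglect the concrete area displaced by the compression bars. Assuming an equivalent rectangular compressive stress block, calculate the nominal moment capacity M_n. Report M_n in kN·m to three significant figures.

M_n ≈ 1790 kN·m

Assume both tension and compression steel yield.
Net tension couple steel: A_s − A'_s = 5750 mm².
a = (A_s − A'_s) f_y / (0.85 f'_c b) = 2386250/(0.85 × 25.9 × 445) = 243.58 mm.
c = a/β₁ = 243.58/0.85 = 286.56 mm; ε'_s = 0.003(c − d')/c = 0.0025 ≥ f_y/E_s = 0.0021, so compression steel does yield.
M_n = (A_s − A'_s) f_y (d − a/2) + A'_s f_y (d − d') = [2386250 × (680 − 121.79) + 722100 × (680 − 49)] × 10⁻⁶ = 1332.03 + 455.65 = 1787.68 kN·m.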